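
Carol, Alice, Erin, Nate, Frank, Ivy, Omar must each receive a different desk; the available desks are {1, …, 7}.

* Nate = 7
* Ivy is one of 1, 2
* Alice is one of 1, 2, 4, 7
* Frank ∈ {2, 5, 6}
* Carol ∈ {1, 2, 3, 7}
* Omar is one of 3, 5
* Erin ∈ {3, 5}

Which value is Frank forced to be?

6

Nate has just one choice, so Nate = 7. Strike 7 from Carol, Alice.
The 6 still-open variables draw from only 6 values {1, 2, 3, 4, 5, 6}, so each is used; only Alice can be 4, hence Alice = 4.
Among the 5 still-open variables, 6 fits only Frank (and all 5 values in {1, 2, 3, 5, 6} must be used), so Frank = 6.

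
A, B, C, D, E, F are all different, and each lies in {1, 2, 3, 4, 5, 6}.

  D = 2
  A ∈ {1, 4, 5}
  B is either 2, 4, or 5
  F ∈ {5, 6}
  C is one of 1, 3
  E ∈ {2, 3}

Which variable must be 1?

C

D has just one choice, so D = 2. Strike 2 from B, E.
E has just one choice, so E = 3. Strike 3 from C.
So 1 goes to C.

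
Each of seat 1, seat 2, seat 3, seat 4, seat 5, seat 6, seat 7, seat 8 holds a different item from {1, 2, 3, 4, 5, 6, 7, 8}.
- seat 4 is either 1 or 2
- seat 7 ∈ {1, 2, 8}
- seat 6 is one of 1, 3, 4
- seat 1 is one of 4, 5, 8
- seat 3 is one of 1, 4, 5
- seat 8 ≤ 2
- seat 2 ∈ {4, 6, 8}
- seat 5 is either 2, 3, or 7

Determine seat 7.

The 8 variables together cover exactly {1, 2, 3, 4, 5, 6, 7, 8} — 8 values for 8 variables — and 6 appears only in seat 2's list, so seat 2 = 6.
The 7 still-open variables together cover exactly {1, 2, 3, 4, 5, 7, 8} — 7 values for 7 variables — and 7 appears only in seat 5's list, so seat 5 = 7.
The 6 still-open variables together cover exactly {1, 2, 3, 4, 5, 8} — 6 values for 6 variables — and 3 appears only in seat 6's list, so seat 6 = 3.
seat 4 and seat 8 share exactly the 2 values {1, 2}; by pigeonhole those values go to them, so strike 1, 2 from seat 3, seat 7.
So seat 7 = 8.

8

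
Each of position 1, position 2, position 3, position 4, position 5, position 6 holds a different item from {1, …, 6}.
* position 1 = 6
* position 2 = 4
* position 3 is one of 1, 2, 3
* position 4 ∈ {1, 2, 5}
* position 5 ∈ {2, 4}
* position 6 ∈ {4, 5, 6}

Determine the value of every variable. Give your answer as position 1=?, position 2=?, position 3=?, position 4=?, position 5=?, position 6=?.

position 1=6, position 2=4, position 3=3, position 4=1, position 5=2, position 6=5

position 1 must be 6 (only option left). Remove 6 from position 6.
position 2 must be 4 (only option left). Strike 4 from position 5, position 6.
That leaves position 5 = 2. So position 3, position 4 can't be 2.
position 6 must be 5 (only option left). Strike 5 from position 4.
position 4's domain is down to {1}, so position 4 = 1. Remove 1 from position 3.
position 3 has just one choice, so position 3 = 3.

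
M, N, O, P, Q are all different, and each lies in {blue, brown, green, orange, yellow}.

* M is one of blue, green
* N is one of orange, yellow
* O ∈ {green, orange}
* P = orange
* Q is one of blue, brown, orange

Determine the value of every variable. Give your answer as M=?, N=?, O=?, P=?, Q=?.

P's domain is down to {orange}, so P = orange. Strike orange from N, O, Q.
That leaves N = yellow.
O must be green (only option left). Remove green from M.
M must be blue (only option left). So Q can't be blue.
Q's domain is down to {brown}, so Q = brown.

M=blue, N=yellow, O=green, P=orange, Q=brown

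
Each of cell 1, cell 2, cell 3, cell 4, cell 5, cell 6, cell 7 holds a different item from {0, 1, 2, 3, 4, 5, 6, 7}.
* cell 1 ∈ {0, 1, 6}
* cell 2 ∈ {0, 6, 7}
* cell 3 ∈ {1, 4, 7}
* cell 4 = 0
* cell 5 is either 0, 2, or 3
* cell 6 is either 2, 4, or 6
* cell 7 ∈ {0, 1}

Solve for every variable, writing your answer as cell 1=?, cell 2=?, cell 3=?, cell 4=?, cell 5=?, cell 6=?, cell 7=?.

cell 1=6, cell 2=7, cell 3=4, cell 4=0, cell 5=3, cell 6=2, cell 7=1

cell 4 has just one choice, so cell 4 = 0. Strike 0 from cell 1, cell 2, cell 5, cell 7.
That leaves cell 7 = 1. Remove 1 from cell 1, cell 3.
cell 1 must be 6 (only option left). Eliminate 6 elsewhere: cell 2, cell 6.
cell 2 has just one choice, so cell 2 = 7. Remove 7 from cell 3.
cell 3 has just one choice, so cell 3 = 4. Eliminate 4 elsewhere: cell 6.
That leaves cell 6 = 2. Eliminate 2 elsewhere: cell 5.
cell 5 has just one choice, so cell 5 = 3.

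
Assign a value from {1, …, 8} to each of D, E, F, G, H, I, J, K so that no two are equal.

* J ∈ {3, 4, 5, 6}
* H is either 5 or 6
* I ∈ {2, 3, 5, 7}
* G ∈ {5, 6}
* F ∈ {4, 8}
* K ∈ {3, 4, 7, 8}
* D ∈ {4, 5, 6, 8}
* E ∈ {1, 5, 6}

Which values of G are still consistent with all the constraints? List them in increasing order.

The 8 variables together cover exactly {1, 2, 3, 4, 5, 6, 7, 8} — 8 values for 8 variables — and 1 appears only in E's list, so E = 1.
Among the 7 still-open variables, 2 fits only I (and all 7 values in {2, 3, 4, 5, 6, 7, 8} must be used), so I = 2.
The 6 still-open variables draw from only 6 values {3, 4, 5, 6, 7, 8}, so each is used; only K can be 7, hence K = 7.
The 5 still-open variables together cover exactly {3, 4, 5, 6, 8} — 5 values for 5 variables — and 3 appears only in J's list, so J = 3.
The 2 variables G and H are confined to {5, 6}, which locks those values in; drop them from D.
No further eliminations apply; G can still be any of 5, 6.

5, 6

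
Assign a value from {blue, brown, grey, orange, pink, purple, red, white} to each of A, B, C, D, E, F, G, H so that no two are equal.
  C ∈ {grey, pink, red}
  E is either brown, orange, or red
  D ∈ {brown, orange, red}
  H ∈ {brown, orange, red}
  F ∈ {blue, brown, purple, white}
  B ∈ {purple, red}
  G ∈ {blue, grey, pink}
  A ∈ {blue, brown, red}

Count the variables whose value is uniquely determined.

3

The 8 variables draw from only 8 values {blue, brown, grey, orange, pink, purple, red, white}, so each is used; only F can be white, hence F = white.
The 7 still-open variables draw from only 7 values {blue, brown, grey, orange, pink, purple, red}, so each is used; only B can be purple, hence B = purple.
D, E, H share exactly the 3 values {brown, orange, red}; by pigeonhole those values go to them, so strike brown, orange, red from A, C.
A must be blue (only option left). So G can't be blue.
Determined: A=blue, B=purple, F=white. The other variables each still have more than one consistent value. That makes 3.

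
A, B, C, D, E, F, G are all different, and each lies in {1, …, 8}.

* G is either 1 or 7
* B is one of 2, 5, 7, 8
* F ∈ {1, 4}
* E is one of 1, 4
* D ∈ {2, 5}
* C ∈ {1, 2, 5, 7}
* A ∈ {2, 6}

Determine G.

Among the 7 variables, 6 fits only A (and all 7 values in {1, 2, 4, 5, 6, 7, 8} must be used), so A = 6.
Among the 6 still-open variables, 8 fits only B (and all 6 values in {1, 2, 4, 5, 7, 8} must be used), so B = 8.
E and F between them cover only {1, 4} — a naked pair. Remove those values from C, G.
So G = 7.

7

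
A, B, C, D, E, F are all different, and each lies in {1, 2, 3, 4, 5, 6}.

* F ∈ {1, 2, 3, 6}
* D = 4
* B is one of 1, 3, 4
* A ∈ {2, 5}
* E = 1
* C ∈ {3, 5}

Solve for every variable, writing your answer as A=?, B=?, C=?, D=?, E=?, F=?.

A=2, B=3, C=5, D=4, E=1, F=6

D must be 4 (only option left). Remove 4 from B.
E must be 1 (only option left). So B, F can't be 1.
B has just one choice, so B = 3. Strike 3 from C, F.
That leaves C = 5. So A can't be 5.
That leaves A = 2. Eliminate 2 elsewhere: F.
That leaves F = 6.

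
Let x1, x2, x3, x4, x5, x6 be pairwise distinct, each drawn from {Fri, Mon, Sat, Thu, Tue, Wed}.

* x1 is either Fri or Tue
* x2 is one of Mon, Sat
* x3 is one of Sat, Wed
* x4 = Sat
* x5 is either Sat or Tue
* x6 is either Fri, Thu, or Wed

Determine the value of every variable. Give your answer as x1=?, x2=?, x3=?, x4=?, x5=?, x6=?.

x1=Fri, x2=Mon, x3=Wed, x4=Sat, x5=Tue, x6=Thu

x4 has just one choice, so x4 = Sat. Eliminate Sat elsewhere: x2, x3, x5.
x5 has just one choice, so x5 = Tue. Strike Tue from x1.
That leaves x1 = Fri. Strike Fri from x6.
x2 must be Mon (only option left).
x3's domain is down to {Wed}, so x3 = Wed. Strike Wed from x6.
x6 must be Thu (only option left).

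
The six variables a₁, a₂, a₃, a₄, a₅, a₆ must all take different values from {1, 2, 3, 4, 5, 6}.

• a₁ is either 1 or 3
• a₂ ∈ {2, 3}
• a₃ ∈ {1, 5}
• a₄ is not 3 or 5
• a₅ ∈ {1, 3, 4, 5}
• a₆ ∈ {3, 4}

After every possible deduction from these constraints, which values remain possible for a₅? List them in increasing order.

1, 3, 4, 5

The 6 variables draw from only 6 values {1, 2, 3, 4, 5, 6}, so each is used; only a₄ can be 6, hence a₄ = 6.
The 5 still-open variables draw from only 5 values {1, 2, 3, 4, 5}, so each is used; only a₂ can be 2, hence a₂ = 2.
No further eliminations apply; a₅ can still be any of 1, 3, 4, 5.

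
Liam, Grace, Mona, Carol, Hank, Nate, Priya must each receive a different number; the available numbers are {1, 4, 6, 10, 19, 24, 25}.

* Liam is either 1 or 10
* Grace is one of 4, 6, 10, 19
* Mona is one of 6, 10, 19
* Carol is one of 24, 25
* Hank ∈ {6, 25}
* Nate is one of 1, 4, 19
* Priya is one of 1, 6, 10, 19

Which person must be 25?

Hank

The 7 variables together cover exactly {1, 4, 6, 10, 19, 24, 25} — 7 values for 7 variables — and 24 appears only in Carol's list, so Carol = 24.
Among the 6 still-open variables, 25 fits only Hank (and all 6 values in {1, 4, 6, 10, 19, 25} must be used), so Hank = 25.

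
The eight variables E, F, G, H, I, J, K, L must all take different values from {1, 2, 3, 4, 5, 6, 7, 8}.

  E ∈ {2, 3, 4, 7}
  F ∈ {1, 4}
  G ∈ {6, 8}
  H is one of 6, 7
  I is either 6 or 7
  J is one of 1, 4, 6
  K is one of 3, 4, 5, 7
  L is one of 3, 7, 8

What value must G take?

8

The 8 variables together cover exactly {1, 2, 3, 4, 5, 6, 7, 8} — 8 values for 8 variables — and 2 appears only in E's list, so E = 2.
The 7 still-open variables together cover exactly {1, 3, 4, 5, 6, 7, 8} — 7 values for 7 variables — and 5 appears only in K's list, so K = 5.
The 6 still-open variables together cover exactly {1, 3, 4, 6, 7, 8} — 6 values for 6 variables — and 3 appears only in L's list, so L = 3.
The 5 still-open variables together cover exactly {1, 4, 6, 7, 8} — 5 values for 5 variables — and 8 appears only in G's list, so G = 8.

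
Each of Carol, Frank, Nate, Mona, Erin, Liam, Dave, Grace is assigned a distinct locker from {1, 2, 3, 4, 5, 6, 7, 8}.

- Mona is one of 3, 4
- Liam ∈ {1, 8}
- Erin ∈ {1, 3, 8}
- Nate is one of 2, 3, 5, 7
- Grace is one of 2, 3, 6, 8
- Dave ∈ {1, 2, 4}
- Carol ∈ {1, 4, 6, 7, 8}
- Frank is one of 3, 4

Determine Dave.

The 8 variables together cover exactly {1, 2, 3, 4, 5, 6, 7, 8} — 8 values for 8 variables — and 5 appears only in Nate's list, so Nate = 5.
Among the 7 still-open variables, 7 fits only Carol (and all 7 values in {1, 2, 3, 4, 6, 7, 8} must be used), so Carol = 7.
The 6 still-open variables draw from only 6 values {1, 2, 3, 4, 6, 8}, so each is used; only Grace can be 6, hence Grace = 6.
The 5 still-open variables draw from only 5 values {1, 2, 3, 4, 8}, so each is used; only Dave can be 2, hence Dave = 2.

2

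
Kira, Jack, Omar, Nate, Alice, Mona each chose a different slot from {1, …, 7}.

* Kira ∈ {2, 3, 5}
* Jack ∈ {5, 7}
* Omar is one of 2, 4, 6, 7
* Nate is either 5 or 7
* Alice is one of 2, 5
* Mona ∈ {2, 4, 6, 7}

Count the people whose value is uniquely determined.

2

Among the 6 variables, 3 fits only Kira (and all 6 values in {2, 3, 4, 5, 6, 7} must be used), so Kira = 3.
Jack and Nate share exactly the 2 values {5, 7}; by pigeonhole those values go to them, so strike 5, 7 from Omar, Alice, Mona.
Alice's domain is down to {2}, so Alice = 2. Strike 2 from Omar, Mona.
Determined: Kira=3, Alice=2. The other people each still have more than one consistent value. That makes 2.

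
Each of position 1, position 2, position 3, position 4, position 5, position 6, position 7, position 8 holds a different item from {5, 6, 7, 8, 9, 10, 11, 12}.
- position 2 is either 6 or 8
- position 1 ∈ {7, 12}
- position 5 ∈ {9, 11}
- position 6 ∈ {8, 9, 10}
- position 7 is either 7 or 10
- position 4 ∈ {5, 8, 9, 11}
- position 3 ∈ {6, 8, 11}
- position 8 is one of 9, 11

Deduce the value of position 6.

The 8 variables draw from only 8 values {5, 6, 7, 8, 9, 10, 11, 12}, so each is used; only position 4 can be 5, hence position 4 = 5.
The 7 still-open variables draw from only 7 values {6, 7, 8, 9, 10, 11, 12}, so each is used; only position 1 can be 12, hence position 1 = 12.
Among the 6 still-open variables, 7 fits only position 7 (and all 6 values in {6, 7, 8, 9, 10, 11} must be used), so position 7 = 7.
The 5 still-open variables draw from only 5 values {6, 8, 9, 10, 11}, so each is used; only position 6 can be 10, hence position 6 = 10.

10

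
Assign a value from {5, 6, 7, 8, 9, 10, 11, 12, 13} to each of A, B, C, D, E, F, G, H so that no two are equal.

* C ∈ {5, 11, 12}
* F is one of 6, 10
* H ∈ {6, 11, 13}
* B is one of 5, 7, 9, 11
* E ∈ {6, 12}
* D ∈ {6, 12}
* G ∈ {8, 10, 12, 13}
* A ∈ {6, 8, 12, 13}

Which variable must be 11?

D and E between them cover only {6, 12} — a naked pair. Remove those values from A, C, F, G, H.
F has just one choice, so F = 10. Remove 10 from G.
The 2 variables A and G are confined to {8, 13}, which locks those values in; drop them from H.
So 11 goes to H.

H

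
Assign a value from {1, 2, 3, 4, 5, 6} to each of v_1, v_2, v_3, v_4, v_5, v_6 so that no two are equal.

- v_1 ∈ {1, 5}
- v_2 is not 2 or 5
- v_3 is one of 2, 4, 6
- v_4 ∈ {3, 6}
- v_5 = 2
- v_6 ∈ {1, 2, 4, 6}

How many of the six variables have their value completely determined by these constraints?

2

v_5 must be 2 (only option left). Strike 2 from v_3, v_6.
The 5 still-open variables draw from only 5 values {1, 3, 4, 5, 6}, so each is used; only v_1 can be 5, hence v_1 = 5.
Determined: v_1=5, v_5=2. The other variables each still have more than one consistent value. That makes 2.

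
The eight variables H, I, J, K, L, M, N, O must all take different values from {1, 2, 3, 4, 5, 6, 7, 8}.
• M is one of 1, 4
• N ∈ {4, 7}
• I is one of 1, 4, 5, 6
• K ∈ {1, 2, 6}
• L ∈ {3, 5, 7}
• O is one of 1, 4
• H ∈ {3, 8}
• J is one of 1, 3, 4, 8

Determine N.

Among the 8 variables, 2 fits only K (and all 8 values in {1, 2, 3, 4, 5, 6, 7, 8} must be used), so K = 2.
The 7 still-open variables draw from only 7 values {1, 3, 4, 5, 6, 7, 8}, so each is used; only I can be 6, hence I = 6.
Among the 6 still-open variables, 5 fits only L (and all 6 values in {1, 3, 4, 5, 7, 8} must be used), so L = 5.
The 5 still-open variables draw from only 5 values {1, 3, 4, 7, 8}, so each is used; only N can be 7, hence N = 7.

7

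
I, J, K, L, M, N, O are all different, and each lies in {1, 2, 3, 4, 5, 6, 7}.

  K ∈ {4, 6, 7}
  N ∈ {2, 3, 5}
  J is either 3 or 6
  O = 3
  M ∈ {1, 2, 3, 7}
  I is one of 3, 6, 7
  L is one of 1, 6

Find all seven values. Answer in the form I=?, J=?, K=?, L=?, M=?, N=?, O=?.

I=7, J=6, K=4, L=1, M=2, N=5, O=3

O's domain is down to {3}, so O = 3. So I, J, M, N can't be 3.
That leaves J = 6. Strike 6 from I, K, L.
L has just one choice, so L = 1. Eliminate 1 elsewhere: M.
I must be 7 (only option left). Remove 7 from K, M.
K must be 4 (only option left).
M must be 2 (only option left). So N can't be 2.
That leaves N = 5.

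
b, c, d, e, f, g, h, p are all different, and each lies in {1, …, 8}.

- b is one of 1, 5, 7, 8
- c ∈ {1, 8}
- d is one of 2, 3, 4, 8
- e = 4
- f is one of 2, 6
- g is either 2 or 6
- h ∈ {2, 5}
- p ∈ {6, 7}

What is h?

e must be 4 (only option left). Eliminate 4 elsewhere: d.
Among the 7 still-open variables, 3 fits only d (and all 7 values in {1, 2, 3, 5, 6, 7, 8} must be used), so d = 3.
The 2 variables f and g are confined to {2, 6}, which locks those values in; drop them from h, p.
So h = 5.

5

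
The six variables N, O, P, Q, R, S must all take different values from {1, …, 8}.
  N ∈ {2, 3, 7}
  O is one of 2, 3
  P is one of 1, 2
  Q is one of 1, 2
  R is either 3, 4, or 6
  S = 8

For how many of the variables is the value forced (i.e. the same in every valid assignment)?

S's domain is down to {8}, so S = 8.
The 2 variables P and Q are confined to {1, 2}, which locks those values in; drop them from N, O.
O must be 3 (only option left). So N, R can't be 3.
That leaves N = 7.
Determined: N=7, O=3, S=8. The other variables each still have more than one consistent value. That makes 3.

3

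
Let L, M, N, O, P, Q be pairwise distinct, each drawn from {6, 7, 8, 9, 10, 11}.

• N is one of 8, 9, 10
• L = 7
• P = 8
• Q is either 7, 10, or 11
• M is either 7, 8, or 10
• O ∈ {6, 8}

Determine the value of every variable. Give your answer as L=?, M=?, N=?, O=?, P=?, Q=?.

L must be 7 (only option left). So M, Q can't be 7.
P must be 8 (only option left). Strike 8 from M, N, O.
That leaves M = 10. Strike 10 from N, Q.
That leaves N = 9.
O's domain is down to {6}, so O = 6.
Q's domain is down to {11}, so Q = 11.

L=7, M=10, N=9, O=6, P=8, Q=11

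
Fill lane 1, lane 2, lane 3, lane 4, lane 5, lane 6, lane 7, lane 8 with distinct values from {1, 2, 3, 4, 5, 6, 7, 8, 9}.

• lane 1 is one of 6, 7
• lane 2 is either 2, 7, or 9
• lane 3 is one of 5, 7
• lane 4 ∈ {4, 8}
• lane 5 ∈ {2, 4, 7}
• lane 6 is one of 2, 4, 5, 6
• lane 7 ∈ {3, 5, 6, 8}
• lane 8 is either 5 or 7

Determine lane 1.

The 8 variables together cover exactly {2, 3, 4, 5, 6, 7, 8, 9} — 8 values for 8 variables — and 3 appears only in lane 7's list, so lane 7 = 3.
Among the 7 still-open variables, 8 fits only lane 4 (and all 7 values in {2, 4, 5, 6, 7, 8, 9} must be used), so lane 4 = 8.
Among the 6 still-open variables, 9 fits only lane 2 (and all 6 values in {2, 4, 5, 6, 7, 9} must be used), so lane 2 = 9.
The 2 variables lane 3 and lane 8 are confined to {5, 7}, which locks those values in; drop them from lane 1, lane 5, lane 6.
So lane 1 = 6.

6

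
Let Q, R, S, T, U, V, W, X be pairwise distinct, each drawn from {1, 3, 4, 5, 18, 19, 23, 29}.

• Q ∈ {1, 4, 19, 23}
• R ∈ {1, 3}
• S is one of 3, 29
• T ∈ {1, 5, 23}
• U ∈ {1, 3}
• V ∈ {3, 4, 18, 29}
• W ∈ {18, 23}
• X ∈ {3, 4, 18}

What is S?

The 8 variables together cover exactly {1, 3, 4, 5, 18, 19, 23, 29} — 8 values for 8 variables — and 5 appears only in T's list, so T = 5.
Among the 7 still-open variables, 19 fits only Q (and all 7 values in {1, 3, 4, 18, 19, 23, 29} must be used), so Q = 19.
The 6 still-open variables together cover exactly {1, 3, 4, 18, 23, 29} — 6 values for 6 variables — and 23 appears only in W's list, so W = 23.
R and U share exactly the 2 values {1, 3}; by pigeonhole those values go to them, so strike 1, 3 from S, V, X.
So S = 29.

29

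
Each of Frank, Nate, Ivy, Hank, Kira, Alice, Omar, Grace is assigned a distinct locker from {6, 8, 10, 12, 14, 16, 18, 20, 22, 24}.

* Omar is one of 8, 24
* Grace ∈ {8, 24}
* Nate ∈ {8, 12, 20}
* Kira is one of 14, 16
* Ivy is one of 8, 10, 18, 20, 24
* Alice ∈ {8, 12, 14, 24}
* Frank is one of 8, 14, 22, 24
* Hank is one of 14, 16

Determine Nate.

Hank and Kira between them cover only {14, 16} — a naked pair. Remove those values from Frank, Alice.
Omar and Grace share exactly the 2 values {8, 24}; by pigeonhole those values go to them, so strike 8, 24 from Frank, Nate, Ivy, Alice.
Frank has just one choice, so Frank = 22.
Alice has just one choice, so Alice = 12. So Nate can't be 12.
So Nate = 20.

20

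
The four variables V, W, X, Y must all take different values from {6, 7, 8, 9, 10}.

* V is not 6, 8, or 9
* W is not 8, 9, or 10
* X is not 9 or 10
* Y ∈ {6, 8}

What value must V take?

The 4 variables draw from only 4 values {6, 7, 8, 10}, so each is used; only V can be 10, hence V = 10.

10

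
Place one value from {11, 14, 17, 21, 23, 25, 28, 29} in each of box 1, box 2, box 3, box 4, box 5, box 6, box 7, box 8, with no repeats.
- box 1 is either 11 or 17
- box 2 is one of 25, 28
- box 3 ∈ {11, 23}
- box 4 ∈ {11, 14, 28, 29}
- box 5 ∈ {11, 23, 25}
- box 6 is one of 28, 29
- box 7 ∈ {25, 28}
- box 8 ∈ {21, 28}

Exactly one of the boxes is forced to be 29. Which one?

box 6

The 8 variables together cover exactly {11, 14, 17, 21, 23, 25, 28, 29} — 8 values for 8 variables — and 14 appears only in box 4's list, so box 4 = 14.
Among the 7 still-open variables, 17 fits only box 1 (and all 7 values in {11, 17, 21, 23, 25, 28, 29} must be used), so box 1 = 17.
The 6 still-open variables draw from only 6 values {11, 21, 23, 25, 28, 29}, so each is used; only box 8 can be 21, hence box 8 = 21.
The 5 still-open variables together cover exactly {11, 23, 25, 28, 29} — 5 values for 5 variables — and 29 appears only in box 6's list, so box 6 = 29.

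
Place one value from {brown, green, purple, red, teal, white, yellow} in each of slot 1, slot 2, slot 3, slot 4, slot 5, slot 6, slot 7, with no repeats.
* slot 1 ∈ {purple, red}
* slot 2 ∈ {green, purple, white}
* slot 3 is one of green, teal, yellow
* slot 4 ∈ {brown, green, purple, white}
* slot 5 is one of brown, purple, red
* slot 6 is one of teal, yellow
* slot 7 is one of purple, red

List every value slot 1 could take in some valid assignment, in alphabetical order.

The 2 variables slot 1 and slot 7 are confined to {purple, red}, which locks those values in; drop them from slot 2, slot 4, slot 5.
slot 5 has just one choice, so slot 5 = brown. Remove brown from slot 4.
slot 2 and slot 4 share exactly the 2 values {green, white}; by pigeonhole those values go to them, so strike green, white from slot 3.
No further eliminations apply; slot 1 can still be any of purple, red.

purple, red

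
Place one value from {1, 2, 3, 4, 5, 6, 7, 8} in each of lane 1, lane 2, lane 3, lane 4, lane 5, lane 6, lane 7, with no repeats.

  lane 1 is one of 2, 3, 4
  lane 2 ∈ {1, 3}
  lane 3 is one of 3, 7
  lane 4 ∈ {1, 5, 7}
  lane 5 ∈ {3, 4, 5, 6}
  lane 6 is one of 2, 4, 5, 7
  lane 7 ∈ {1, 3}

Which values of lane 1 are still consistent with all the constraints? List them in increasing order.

2, 4

Among the 7 variables, 6 fits only lane 5 (and all 7 values in {1, 2, 3, 4, 5, 6, 7} must be used), so lane 5 = 6.
lane 2 and lane 7 between them cover only {1, 3} — a naked pair. Remove those values from lane 1, lane 3, lane 4.
lane 3 has just one choice, so lane 3 = 7. Remove 7 from lane 4, lane 6.
lane 4 must be 5 (only option left). Eliminate 5 elsewhere: lane 6.
No further eliminations apply; lane 1 can still be any of 2, 4.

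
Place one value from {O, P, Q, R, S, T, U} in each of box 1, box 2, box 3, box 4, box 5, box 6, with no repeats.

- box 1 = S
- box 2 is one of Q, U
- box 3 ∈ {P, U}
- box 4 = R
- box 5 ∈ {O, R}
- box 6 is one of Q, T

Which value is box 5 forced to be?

O

box 1 has just one choice, so box 1 = S.
box 4 must be R (only option left). Eliminate R elsewhere: box 5.
So box 5 = O.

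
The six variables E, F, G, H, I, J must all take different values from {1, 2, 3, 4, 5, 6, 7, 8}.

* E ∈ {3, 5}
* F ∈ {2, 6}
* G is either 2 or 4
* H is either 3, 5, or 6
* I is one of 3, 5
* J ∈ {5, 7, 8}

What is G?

4

E and I between them cover only {3, 5} — a naked pair. Remove those values from H, J.
H has just one choice, so H = 6. So F can't be 6.
F has just one choice, so F = 2. Remove 2 from G.
So G = 4.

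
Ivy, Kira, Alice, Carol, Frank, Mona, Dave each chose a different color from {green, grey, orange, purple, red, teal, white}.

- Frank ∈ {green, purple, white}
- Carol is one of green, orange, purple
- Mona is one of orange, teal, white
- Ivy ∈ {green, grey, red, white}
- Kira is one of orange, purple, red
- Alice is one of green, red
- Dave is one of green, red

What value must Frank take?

The 7 variables together cover exactly {green, grey, orange, purple, red, teal, white} — 7 values for 7 variables — and grey appears only in Ivy's list, so Ivy = grey.
Among the 6 still-open variables, teal fits only Mona (and all 6 values in {green, orange, purple, red, teal, white} must be used), so Mona = teal.
The 5 still-open variables together cover exactly {green, orange, purple, red, white} — 5 values for 5 variables — and white appears only in Frank's list, so Frank = white.

white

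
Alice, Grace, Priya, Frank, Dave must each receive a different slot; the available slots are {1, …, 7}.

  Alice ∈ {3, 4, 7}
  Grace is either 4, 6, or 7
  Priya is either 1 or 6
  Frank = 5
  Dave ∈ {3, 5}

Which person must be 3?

Dave

Frank must be 5 (only option left). So Dave can't be 5.
So 3 goes to Dave.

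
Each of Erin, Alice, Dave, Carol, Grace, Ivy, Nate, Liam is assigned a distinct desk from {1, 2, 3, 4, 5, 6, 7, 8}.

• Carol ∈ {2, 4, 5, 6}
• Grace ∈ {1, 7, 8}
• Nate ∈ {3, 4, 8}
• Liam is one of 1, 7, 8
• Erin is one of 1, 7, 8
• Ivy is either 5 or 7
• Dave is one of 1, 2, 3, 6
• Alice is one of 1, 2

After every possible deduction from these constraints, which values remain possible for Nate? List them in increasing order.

3, 4

The 3 variables Erin, Grace, Liam are confined to {1, 7, 8}, which locks those values in; drop them from Alice, Dave, Ivy, Nate.
Alice has just one choice, so Alice = 2. Remove 2 from Dave, Carol.
Ivy has just one choice, so Ivy = 5. So Carol can't be 5.
No further eliminations apply; Nate can still be any of 3, 4.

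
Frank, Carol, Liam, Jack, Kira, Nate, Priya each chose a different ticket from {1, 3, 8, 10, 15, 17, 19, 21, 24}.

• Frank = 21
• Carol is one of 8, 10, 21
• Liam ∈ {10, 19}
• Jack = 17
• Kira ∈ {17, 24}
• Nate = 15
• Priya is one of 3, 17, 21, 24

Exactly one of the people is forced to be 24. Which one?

Kira

Frank must be 21 (only option left). Strike 21 from Carol, Priya.
Jack's domain is down to {17}, so Jack = 17. So Kira, Priya can't be 17.
So 24 goes to Kira.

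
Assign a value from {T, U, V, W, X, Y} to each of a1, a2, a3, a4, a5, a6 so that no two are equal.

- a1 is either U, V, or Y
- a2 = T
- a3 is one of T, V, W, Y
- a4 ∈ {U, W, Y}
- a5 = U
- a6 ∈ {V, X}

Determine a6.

a2 has just one choice, so a2 = T. Remove T from a3.
a5 must be U (only option left). So a1, a4 can't be U.
The 4 still-open variables together cover exactly {V, W, X, Y} — 4 values for 4 variables — and X appears only in a6's list, so a6 = X.

X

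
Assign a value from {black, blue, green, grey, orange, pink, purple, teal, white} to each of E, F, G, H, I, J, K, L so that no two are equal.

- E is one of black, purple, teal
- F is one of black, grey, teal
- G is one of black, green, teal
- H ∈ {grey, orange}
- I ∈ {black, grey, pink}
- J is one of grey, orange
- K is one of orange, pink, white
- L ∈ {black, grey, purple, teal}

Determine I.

pink

Among the 8 variables, green fits only G (and all 8 values in {black, green, grey, orange, pink, purple, teal, white} must be used), so G = green.
The 7 still-open variables draw from only 7 values {black, grey, orange, pink, purple, teal, white}, so each is used; only K can be white, hence K = white.
The 6 still-open variables together cover exactly {black, grey, orange, pink, purple, teal} — 6 values for 6 variables — and pink appears only in I's list, so I = pink.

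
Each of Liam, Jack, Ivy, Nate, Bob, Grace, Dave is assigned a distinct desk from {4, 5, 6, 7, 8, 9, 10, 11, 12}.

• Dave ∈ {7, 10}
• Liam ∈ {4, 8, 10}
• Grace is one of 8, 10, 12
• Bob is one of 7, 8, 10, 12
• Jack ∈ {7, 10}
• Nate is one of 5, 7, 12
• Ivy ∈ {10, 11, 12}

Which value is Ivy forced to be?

The 7 variables together cover exactly {4, 5, 7, 8, 10, 11, 12} — 7 values for 7 variables — and 4 appears only in Liam's list, so Liam = 4.
The 6 still-open variables together cover exactly {5, 7, 8, 10, 11, 12} — 6 values for 6 variables — and 5 appears only in Nate's list, so Nate = 5.
The 5 still-open variables draw from only 5 values {7, 8, 10, 11, 12}, so each is used; only Ivy can be 11, hence Ivy = 11.

11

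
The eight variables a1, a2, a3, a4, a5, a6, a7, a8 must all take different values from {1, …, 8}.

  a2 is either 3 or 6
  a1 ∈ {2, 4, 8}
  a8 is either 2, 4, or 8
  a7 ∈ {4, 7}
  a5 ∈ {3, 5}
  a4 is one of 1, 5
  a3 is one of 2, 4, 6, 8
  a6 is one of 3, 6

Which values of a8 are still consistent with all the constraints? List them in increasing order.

The 8 variables together cover exactly {1, 2, 3, 4, 5, 6, 7, 8} — 8 values for 8 variables — and 1 appears only in a4's list, so a4 = 1.
Among the 7 still-open variables, 5 fits only a5 (and all 7 values in {2, 3, 4, 5, 6, 7, 8} must be used), so a5 = 5.
Among the 6 still-open variables, 7 fits only a7 (and all 6 values in {2, 3, 4, 6, 7, 8} must be used), so a7 = 7.
a2 and a6 between them cover only {3, 6} — a naked pair. Remove those values from a3.
No further eliminations apply; a8 can still be any of 2, 4, 8.

2, 4, 8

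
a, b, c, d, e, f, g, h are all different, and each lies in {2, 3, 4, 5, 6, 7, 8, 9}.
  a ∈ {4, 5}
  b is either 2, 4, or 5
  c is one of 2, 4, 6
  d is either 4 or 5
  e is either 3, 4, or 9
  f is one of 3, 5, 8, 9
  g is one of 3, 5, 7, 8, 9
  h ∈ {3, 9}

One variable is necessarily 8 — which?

The 8 variables together cover exactly {2, 3, 4, 5, 6, 7, 8, 9} — 8 values for 8 variables — and 6 appears only in c's list, so c = 6.
The 7 still-open variables draw from only 7 values {2, 3, 4, 5, 7, 8, 9}, so each is used; only b can be 2, hence b = 2.
Among the 6 still-open variables, 7 fits only g (and all 6 values in {3, 4, 5, 7, 8, 9} must be used), so g = 7.
The 5 still-open variables together cover exactly {3, 4, 5, 8, 9} — 5 values for 5 variables — and 8 appears only in f's list, so f = 8.

f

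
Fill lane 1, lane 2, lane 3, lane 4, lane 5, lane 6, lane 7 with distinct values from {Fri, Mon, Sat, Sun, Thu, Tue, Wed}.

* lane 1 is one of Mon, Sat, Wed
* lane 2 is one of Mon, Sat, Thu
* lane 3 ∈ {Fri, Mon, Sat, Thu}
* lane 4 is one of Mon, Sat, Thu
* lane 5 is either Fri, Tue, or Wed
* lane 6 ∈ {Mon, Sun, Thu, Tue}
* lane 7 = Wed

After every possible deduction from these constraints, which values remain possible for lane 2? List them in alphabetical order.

lane 7 must be Wed (only option left). Eliminate Wed elsewhere: lane 1, lane 5.
The 6 still-open variables draw from only 6 values {Fri, Mon, Sat, Sun, Thu, Tue}, so each is used; only lane 6 can be Sun, hence lane 6 = Sun.
Among the 5 still-open variables, Tue fits only lane 5 (and all 5 values in {Fri, Mon, Sat, Thu, Tue} must be used), so lane 5 = Tue.
The 4 still-open variables together cover exactly {Fri, Mon, Sat, Thu} — 4 values for 4 variables — and Fri appears only in lane 3's list, so lane 3 = Fri.
No further eliminations apply; lane 2 can still be any of Mon, Sat, Thu.

Mon, Sat, Thu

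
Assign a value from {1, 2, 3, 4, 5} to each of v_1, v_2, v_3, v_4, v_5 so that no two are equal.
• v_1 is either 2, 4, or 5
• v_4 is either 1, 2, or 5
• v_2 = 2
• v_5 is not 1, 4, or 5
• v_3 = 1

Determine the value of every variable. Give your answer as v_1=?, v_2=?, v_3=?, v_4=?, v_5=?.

v_1=4, v_2=2, v_3=1, v_4=5, v_5=3

v_2 has just one choice, so v_2 = 2. Strike 2 from v_1, v_4, v_5.
v_3's domain is down to {1}, so v_3 = 1. Eliminate 1 elsewhere: v_4.
v_4 must be 5 (only option left). Remove 5 from v_1.
v_5's domain is down to {3}, so v_5 = 3.
That leaves v_1 = 4.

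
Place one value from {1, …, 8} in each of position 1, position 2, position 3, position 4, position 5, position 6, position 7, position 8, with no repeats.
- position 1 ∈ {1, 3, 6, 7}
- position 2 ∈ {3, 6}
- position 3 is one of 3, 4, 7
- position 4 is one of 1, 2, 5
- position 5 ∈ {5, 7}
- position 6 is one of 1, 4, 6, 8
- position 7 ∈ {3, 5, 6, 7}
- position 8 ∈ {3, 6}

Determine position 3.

4

The 8 variables draw from only 8 values {1, 2, 3, 4, 5, 6, 7, 8}, so each is used; only position 4 can be 2, hence position 4 = 2.
The 7 still-open variables together cover exactly {1, 3, 4, 5, 6, 7, 8} — 7 values for 7 variables — and 8 appears only in position 6's list, so position 6 = 8.
The 6 still-open variables draw from only 6 values {1, 3, 4, 5, 6, 7}, so each is used; only position 1 can be 1, hence position 1 = 1.
Among the 5 still-open variables, 4 fits only position 3 (and all 5 values in {3, 4, 5, 6, 7} must be used), so position 3 = 4.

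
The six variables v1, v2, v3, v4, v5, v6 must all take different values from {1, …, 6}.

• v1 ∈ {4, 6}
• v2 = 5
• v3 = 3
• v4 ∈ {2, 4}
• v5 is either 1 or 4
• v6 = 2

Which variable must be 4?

v4

v2 must be 5 (only option left).
v3's domain is down to {3}, so v3 = 3.
v6's domain is down to {2}, so v6 = 2. Remove 2 from v4.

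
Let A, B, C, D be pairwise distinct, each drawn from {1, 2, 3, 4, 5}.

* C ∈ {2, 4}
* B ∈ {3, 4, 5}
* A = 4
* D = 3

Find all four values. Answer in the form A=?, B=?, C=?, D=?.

A has just one choice, so A = 4. So B, C can't be 4.
C has just one choice, so C = 2.
D has just one choice, so D = 3. Eliminate 3 elsewhere: B.
That leaves B = 5.

A=4, B=5, C=2, D=3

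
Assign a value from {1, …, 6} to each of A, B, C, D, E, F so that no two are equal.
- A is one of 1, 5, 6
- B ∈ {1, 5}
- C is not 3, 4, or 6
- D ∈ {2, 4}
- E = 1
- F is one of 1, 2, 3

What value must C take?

2

E has just one choice, so E = 1. Remove 1 from A, B, C, F.
B has just one choice, so B = 5. Eliminate 5 elsewhere: A, C.
So C = 2.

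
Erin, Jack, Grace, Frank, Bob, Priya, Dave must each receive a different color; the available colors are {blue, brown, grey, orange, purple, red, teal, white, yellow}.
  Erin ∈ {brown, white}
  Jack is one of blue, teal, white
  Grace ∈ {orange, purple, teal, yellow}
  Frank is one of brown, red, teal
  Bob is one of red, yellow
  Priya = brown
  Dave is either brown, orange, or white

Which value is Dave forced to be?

orange

Priya's domain is down to {brown}, so Priya = brown. Remove brown from Erin, Frank, Dave.
Erin must be white (only option left). Strike white from Jack, Dave.
So Dave = orange.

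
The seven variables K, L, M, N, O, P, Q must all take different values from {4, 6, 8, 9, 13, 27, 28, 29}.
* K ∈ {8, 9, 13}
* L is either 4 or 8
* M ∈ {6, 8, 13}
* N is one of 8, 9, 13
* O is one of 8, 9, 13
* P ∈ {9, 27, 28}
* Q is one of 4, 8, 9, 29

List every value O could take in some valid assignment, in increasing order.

8, 9, 13

K, N, O between them cover only {8, 9, 13} — a naked triple. Remove those values from L, M, P, Q.
L has just one choice, so L = 4. Remove 4 from Q.
M has just one choice, so M = 6.
Q's domain is down to {29}, so Q = 29.
No further eliminations apply; O can still be any of 8, 9, 13.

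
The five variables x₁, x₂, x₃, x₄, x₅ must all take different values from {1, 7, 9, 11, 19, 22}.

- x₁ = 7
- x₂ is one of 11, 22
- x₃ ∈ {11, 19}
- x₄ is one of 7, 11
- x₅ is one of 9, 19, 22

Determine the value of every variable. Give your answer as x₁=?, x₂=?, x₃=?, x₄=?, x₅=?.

x₁ must be 7 (only option left). So x₄ can't be 7.
x₄ must be 11 (only option left). Strike 11 from x₂, x₃.
x₂ has just one choice, so x₂ = 22. So x₅ can't be 22.
x₃ must be 19 (only option left). Remove 19 from x₅.
x₅ must be 9 (only option left).

x₁=7, x₂=22, x₃=19, x₄=11, x₅=9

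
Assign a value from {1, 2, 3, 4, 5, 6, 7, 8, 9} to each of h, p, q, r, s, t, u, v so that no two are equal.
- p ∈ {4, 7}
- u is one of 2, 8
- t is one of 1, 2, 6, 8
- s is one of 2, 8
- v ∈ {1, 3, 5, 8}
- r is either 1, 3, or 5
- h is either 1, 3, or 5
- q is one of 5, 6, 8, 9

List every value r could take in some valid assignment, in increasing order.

1, 3, 5

s and u share exactly the 2 values {2, 8}; by pigeonhole those values go to them, so strike 2, 8 from q, t, v.
h, r, v between them cover only {1, 3, 5} — a naked triple. Remove those values from q, t.
t's domain is down to {6}, so t = 6. Strike 6 from q.
q has just one choice, so q = 9.
No further eliminations apply; r can still be any of 1, 3, 5.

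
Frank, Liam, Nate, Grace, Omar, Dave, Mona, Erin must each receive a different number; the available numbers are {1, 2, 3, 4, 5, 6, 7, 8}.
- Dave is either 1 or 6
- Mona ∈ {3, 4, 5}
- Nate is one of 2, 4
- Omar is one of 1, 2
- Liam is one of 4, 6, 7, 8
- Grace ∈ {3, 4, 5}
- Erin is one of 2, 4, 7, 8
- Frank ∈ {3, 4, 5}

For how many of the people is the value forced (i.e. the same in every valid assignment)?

Frank, Grace, Mona between them cover only {3, 4, 5} — a naked triple. Remove those values from Liam, Nate, Erin.
Nate must be 2 (only option left). So Omar, Erin can't be 2.
Omar's domain is down to {1}, so Omar = 1. Remove 1 from Dave.
Dave's domain is down to {6}, so Dave = 6. Remove 6 from Liam.
Determined: Nate=2, Omar=1, Dave=6. The other people each still have more than one consistent value. That makes 3.

3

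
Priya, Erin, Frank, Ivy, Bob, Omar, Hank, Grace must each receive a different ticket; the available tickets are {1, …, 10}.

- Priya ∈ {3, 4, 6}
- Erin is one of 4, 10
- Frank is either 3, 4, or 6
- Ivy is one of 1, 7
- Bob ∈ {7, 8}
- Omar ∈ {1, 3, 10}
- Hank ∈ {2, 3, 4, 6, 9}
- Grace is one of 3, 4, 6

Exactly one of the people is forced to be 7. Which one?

Priya, Frank, Grace share exactly the 3 values {3, 4, 6}; by pigeonhole those values go to them, so strike 3, 4, 6 from Erin, Omar, Hank.
Erin must be 10 (only option left). Eliminate 10 elsewhere: Omar.
Omar must be 1 (only option left). Remove 1 from Ivy.
So 7 goes to Ivy.

Ivy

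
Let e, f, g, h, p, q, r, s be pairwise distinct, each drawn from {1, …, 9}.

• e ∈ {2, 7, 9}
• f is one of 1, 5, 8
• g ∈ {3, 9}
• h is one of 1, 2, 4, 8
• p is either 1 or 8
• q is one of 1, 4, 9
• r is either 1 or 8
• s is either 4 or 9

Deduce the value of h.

2

Among the 8 variables, 3 fits only g (and all 8 values in {1, 2, 3, 4, 5, 7, 8, 9} must be used), so g = 3.
The 7 still-open variables draw from only 7 values {1, 2, 4, 5, 7, 8, 9}, so each is used; only f can be 5, hence f = 5.
Among the 6 still-open variables, 7 fits only e (and all 6 values in {1, 2, 4, 7, 8, 9} must be used), so e = 7.
The 5 still-open variables draw from only 5 values {1, 2, 4, 8, 9}, so each is used; only h can be 2, hence h = 2.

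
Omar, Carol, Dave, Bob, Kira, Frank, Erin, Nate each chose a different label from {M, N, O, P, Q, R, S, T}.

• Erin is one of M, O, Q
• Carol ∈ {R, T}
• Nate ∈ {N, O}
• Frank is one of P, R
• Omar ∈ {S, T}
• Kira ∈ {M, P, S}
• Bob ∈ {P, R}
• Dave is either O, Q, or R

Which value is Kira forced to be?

M

The 8 variables together cover exactly {M, N, O, P, Q, R, S, T} — 8 values for 8 variables — and N appears only in Nate's list, so Nate = N.
Bob and Frank between them cover only {P, R} — a naked pair. Remove those values from Carol, Dave, Kira.
Carol must be T (only option left). Eliminate T elsewhere: Omar.
Omar's domain is down to {S}, so Omar = S. Eliminate S elsewhere: Kira.
So Kira = M.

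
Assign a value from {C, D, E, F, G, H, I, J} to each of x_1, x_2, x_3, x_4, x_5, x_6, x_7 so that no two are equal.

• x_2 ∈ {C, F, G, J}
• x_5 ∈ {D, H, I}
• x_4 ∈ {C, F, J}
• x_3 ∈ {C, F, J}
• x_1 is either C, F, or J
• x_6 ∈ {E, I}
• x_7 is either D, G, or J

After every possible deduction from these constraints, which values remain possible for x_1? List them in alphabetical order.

C, F, J

The 3 variables x_1, x_3, x_4 are confined to {C, F, J}, which locks those values in; drop them from x_2, x_7.
x_2's domain is down to {G}, so x_2 = G. Remove G from x_7.
That leaves x_7 = D. So x_5 can't be D.
No further eliminations apply; x_1 can still be any of C, F, J.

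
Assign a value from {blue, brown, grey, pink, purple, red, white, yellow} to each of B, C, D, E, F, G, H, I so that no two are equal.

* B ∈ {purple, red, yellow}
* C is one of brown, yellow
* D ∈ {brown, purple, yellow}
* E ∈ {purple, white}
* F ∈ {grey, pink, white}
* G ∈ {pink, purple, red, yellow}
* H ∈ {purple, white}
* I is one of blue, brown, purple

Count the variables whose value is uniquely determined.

The 8 variables together cover exactly {blue, brown, grey, pink, purple, red, white, yellow} — 8 values for 8 variables — and blue appears only in I's list, so I = blue.
The 7 still-open variables together cover exactly {brown, grey, pink, purple, red, white, yellow} — 7 values for 7 variables — and grey appears only in F's list, so F = grey.
The 6 still-open variables draw from only 6 values {brown, pink, purple, red, white, yellow}, so each is used; only G can be pink, hence G = pink.
The 5 still-open variables together cover exactly {brown, purple, red, white, yellow} — 5 values for 5 variables — and red appears only in B's list, so B = red.
The 2 variables E and H are confined to {purple, white}, which locks those values in; drop them from D.
Determined: B=red, F=grey, G=pink, I=blue. The other variables each still have more than one consistent value. That makes 4.

4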